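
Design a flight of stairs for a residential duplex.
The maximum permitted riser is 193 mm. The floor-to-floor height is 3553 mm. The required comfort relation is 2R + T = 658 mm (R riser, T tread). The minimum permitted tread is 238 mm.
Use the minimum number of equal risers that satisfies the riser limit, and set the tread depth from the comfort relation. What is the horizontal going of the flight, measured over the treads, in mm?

3553 / 193 = 18.41, so 19 risers are needed.
Riser R = 3553 / 19 = 187 mm, within the 193 mm limit.
Tread T = 658 − 2 × 187 = 284 mm (≥ 238 mm).
Going = (19 − 1) × 284 = 5112 mm.

5112 mm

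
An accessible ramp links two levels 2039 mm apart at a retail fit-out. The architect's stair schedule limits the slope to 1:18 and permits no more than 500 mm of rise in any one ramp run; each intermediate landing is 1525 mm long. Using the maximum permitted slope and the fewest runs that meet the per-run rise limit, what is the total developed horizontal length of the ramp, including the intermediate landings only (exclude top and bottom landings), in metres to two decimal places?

42.80 m

2039 / 500 = 4.078 → round up to 5 ramp runs. That means 4 intermediate landings.
Horizontal run for 2039 mm of rise at 1:18 is 2039 × 18 = 36702 mm.
Intermediate landings: 4 × 1525 = 6100 mm.
Total developed length = 36702 + 6100 = 42802 mm.
= 42.80 m.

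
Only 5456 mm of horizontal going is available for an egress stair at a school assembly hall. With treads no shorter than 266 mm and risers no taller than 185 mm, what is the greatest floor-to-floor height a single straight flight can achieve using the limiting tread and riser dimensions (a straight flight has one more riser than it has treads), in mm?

Treads that fit: ⌊5456 / 266⌋ = 20.
Risers = treads + 1 = 21.
Maximum height = 21 × 185 = 3885 mm.

3885 mm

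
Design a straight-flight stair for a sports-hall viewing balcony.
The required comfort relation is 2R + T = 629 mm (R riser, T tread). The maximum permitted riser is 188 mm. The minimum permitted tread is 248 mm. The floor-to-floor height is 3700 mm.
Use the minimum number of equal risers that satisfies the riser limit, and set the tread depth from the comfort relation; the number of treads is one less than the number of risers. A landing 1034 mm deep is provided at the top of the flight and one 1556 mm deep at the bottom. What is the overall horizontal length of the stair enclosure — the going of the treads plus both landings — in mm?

⌈3700/188⌉ = 20 risers.
R = 3700 ÷ 20 = 185 mm.
T = 629 − 2·185 = 259 mm, which satisfies the 248 mm minimum.
20 risers give 19 treads; going = 19 × 259 = 4921 mm.
Enclosure = 4921 + 1034 + 1556 = 7511 mm.

7511 mm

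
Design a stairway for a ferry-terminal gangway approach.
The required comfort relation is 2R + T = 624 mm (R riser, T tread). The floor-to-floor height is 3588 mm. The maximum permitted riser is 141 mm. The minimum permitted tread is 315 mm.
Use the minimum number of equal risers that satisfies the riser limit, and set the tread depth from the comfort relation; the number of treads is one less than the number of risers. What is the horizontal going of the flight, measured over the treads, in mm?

8700 mm

⌈3588/141⌉ = 26 risers.
Riser R = 3588 / 26 = 138 mm, within the 141 mm limit.
T = 624 − 2·138 = 348 mm, which satisfies the 315 mm minimum.
Treads = 26 − 1 = 25; going = 25 × 348 = 8700 mm.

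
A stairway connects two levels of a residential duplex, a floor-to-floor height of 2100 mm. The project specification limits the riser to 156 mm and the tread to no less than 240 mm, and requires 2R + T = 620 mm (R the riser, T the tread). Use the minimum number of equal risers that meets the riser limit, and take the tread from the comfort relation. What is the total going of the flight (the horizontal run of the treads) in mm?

2100 / 156 = 13.46, so 14 risers are needed.
R = 2100 ÷ 14 = 150 mm.
Tread T = 620 − 2 × 150 = 320 mm (≥ 240 mm).
14 risers give 13 treads; going = 13 × 320 = 4160 mm.

4160 mm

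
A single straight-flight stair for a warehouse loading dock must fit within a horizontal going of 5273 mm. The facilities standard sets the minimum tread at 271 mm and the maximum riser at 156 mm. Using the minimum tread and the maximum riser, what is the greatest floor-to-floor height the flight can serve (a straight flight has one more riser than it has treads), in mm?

3120 mm

5273 / 271 = 19.46, so 19 treads fit.
Risers = treads + 1 = 20.
Maximum height = 20 × 156 = 3120 mm.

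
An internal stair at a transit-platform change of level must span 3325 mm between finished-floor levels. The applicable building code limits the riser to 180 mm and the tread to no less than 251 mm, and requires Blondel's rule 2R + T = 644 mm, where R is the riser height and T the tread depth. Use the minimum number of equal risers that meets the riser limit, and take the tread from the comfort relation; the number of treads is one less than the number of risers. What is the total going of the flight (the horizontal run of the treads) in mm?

At most 180 each: 3325/180 = 18.47, giving 19 risers.
Riser R = 3325 / 19 = 175 mm, within the 180 mm limit.
From 2R + T = 644: T = 644 − 350 = 294 mm.
Going = (19 − 1) × 294 = 5292 mm.

5292 mm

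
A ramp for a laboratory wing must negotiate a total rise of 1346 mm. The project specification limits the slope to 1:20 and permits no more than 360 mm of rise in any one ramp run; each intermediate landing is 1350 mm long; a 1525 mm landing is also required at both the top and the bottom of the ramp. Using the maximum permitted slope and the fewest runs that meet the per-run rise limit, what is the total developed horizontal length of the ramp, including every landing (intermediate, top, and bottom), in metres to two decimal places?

1346 / 360 = 3.739 → round up to 4 ramp runs. That means 3 intermediate landings.
Ramp run (horizontal) at 1:20: 1346 × 20 = 26920 mm.
Intermediate landings: 3 × 1350 = 4050 mm.
Top and bottom landings: 2 × 1525 = 3050 mm.
Total = 26920 + 4050 + 3050 = 34020 mm.
= 34.02 m.

34.02 m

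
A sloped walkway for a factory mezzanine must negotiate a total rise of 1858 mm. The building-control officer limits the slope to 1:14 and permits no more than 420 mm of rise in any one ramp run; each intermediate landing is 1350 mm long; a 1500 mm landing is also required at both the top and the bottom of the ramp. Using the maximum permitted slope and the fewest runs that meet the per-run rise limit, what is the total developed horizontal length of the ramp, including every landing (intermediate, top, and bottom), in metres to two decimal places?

⌈1858/420⌉ = 5 ramp runs. That means 4 intermediate landings.
Horizontal run for 1858 mm of rise at 1:14 is 1858 × 14 = 26012 mm.
Intermediate landings: 4 × 1350 = 5400 mm.
Top and bottom landings: 2 × 1500 = 3000 mm.
Total = 26012 + 5400 + 3000 = 34412 mm.
= 34.41 m.

34.41 m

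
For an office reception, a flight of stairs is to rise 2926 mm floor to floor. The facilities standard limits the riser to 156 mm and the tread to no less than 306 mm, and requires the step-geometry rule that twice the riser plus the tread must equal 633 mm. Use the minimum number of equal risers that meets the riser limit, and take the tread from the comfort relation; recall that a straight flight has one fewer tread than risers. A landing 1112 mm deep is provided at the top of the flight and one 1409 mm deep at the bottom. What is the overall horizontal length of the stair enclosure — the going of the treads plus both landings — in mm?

⌈2926/156⌉ = 19 risers.
Each riser is 2926/19 = 154 mm (≤ 156 mm).
From 2R + T = 633: T = 633 − 308 = 325 mm.
Treads = 19 − 1 = 18; going = 18 × 325 = 5850 mm.
Add landings: 5850 + 1112 + 1409 = 8371 mm.

8371 mm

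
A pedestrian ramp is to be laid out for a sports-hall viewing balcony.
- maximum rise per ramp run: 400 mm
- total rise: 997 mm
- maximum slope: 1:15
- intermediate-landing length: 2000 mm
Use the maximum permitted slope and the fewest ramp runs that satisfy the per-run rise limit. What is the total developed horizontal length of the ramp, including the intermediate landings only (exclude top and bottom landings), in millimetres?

18955 mm

997 / 400 = 2.493 → round up to 3 ramp runs. That means 2 intermediate landings.
Horizontal run for 997 mm of rise at 1:15 is 997 × 15 = 14955 mm.
2 intermediate landings contribute 2 × 2000 = 4000 mm.
Total developed length = 14955 + 4000 = 18955 mm.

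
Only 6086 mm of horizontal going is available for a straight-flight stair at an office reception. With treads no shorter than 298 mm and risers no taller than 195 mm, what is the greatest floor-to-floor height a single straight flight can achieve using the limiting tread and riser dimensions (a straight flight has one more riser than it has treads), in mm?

6086 / 298 = 20.42, so 20 treads fit.
Risers = treads + 1 = 21.
Maximum height = 21 × 195 = 4095 mm.

4095 mm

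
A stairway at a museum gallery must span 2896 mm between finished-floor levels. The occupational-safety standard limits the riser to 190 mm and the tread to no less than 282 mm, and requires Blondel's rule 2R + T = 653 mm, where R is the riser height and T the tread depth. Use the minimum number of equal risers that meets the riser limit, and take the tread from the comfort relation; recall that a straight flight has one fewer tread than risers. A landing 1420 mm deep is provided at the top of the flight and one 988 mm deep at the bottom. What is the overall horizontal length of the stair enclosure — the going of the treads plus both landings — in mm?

⌈2896/190⌉ = 16 risers.
R = 2896 ÷ 16 = 181 mm.
Tread T = 653 − 2 × 181 = 291 mm (≥ 282 mm).
16 risers give 15 treads; going = 15 × 291 = 4365 mm.
Add landings: 4365 + 1420 + 988 = 6773 mm.

6773 mm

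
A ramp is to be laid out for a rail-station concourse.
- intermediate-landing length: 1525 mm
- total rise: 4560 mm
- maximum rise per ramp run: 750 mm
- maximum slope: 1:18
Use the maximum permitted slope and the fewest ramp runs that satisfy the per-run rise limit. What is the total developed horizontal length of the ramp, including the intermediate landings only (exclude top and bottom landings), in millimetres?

4560 / 750 = 6.08, so 7 ramp runs are needed. That means 6 intermediate landings.
Ramp run (horizontal) at 1:18: 4560 × 18 = 82080 mm.
6 intermediate landings contribute 6 × 1525 = 9150 mm.
Total developed length = 82080 + 9150 = 91230 mm.

91230 mm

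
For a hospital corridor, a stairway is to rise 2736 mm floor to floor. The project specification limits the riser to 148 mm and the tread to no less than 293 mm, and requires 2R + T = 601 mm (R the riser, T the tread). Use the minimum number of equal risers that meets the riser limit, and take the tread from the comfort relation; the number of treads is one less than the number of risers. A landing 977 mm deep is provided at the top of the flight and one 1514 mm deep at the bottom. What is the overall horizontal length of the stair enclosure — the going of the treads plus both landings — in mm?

⌈2736/148⌉ = 19 risers.
Riser R = 2736 / 19 = 144 mm, within the 148 mm limit.
T = 601 − 2·144 = 313 mm, which satisfies the 293 mm minimum.
Going = (19 − 1) × 313 = 5634 mm.
Enclosure = 5634 + 977 + 1514 = 8125 mm.

8125 mm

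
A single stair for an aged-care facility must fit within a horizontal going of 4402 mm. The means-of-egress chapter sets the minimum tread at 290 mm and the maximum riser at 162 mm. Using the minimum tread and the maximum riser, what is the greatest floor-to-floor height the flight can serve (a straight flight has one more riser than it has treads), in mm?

4402 / 290 = 15.18, so 15 treads fit.
Risers = treads + 1 = 16.
Maximum height = 16 × 162 = 2592 mm.

2592 mm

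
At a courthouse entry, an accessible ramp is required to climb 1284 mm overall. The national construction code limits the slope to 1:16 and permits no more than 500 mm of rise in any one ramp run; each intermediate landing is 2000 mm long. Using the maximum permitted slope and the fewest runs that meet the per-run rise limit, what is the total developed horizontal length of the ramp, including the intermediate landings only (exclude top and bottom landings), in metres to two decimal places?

24.54 m

1284 / 500 = 2.568 → round up to 3 ramp runs. That means 2 intermediate landings.
Ramp run (horizontal) at 1:16: 1284 × 16 = 20544 mm.
Intermediate landings: 2 × 2000 = 4000 mm.
Total developed length = 20544 + 4000 = 24544 mm.
= 24.54 m.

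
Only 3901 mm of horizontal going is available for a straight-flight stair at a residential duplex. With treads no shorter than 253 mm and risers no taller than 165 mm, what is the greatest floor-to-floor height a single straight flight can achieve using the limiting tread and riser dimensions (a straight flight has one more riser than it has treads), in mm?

Treads that fit: ⌊3901 / 253⌋ = 15.
Risers = treads + 1 = 16.
Maximum height = 16 × 165 = 2640 mm.

2640 mm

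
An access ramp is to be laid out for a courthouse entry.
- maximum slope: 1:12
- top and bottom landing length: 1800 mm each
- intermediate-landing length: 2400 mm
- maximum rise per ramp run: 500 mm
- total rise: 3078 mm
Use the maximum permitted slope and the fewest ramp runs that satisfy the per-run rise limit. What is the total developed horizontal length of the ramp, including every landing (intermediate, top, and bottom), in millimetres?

At most 500 each: 3078/500 = 6.16, giving 7 ramp runs. That means 6 intermediate landings.
Horizontal run for 3078 mm of rise at 1:12 is 3078 × 12 = 36936 mm.
6 intermediate landings contribute 6 × 2400 = 14400 mm.
Top and bottom landings: 2 × 1800 = 3600 mm.
Total = 36936 + 14400 + 3600 = 54936 mm.

54936 mm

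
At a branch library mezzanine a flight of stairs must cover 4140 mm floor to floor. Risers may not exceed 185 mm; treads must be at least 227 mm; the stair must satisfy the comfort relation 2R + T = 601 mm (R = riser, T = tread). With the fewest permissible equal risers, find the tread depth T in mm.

241 mm

4140 / 185 = 22.38, so 23 risers are needed.
Riser R = 4140 / 23 = 180 mm, within the 185 mm limit.
T = 601 − 2·180 = 241 mm, which satisfies the 227 mm minimum.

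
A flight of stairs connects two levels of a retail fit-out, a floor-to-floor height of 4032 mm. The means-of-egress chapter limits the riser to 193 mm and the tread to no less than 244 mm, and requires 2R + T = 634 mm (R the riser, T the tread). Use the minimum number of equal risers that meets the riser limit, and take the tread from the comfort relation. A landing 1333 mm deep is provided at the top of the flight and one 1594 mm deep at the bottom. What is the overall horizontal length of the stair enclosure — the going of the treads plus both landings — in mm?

At most 193 each: 4032/193 = 20.89, giving 21 risers.
Each riser is 4032/21 = 192 mm (≤ 193 mm).
Tread T = 634 − 2 × 192 = 250 mm (≥ 244 mm).
Going = (21 − 1) × 250 = 5000 mm.
Add landings: 5000 + 1333 + 1594 = 7927 mm.

7927 mm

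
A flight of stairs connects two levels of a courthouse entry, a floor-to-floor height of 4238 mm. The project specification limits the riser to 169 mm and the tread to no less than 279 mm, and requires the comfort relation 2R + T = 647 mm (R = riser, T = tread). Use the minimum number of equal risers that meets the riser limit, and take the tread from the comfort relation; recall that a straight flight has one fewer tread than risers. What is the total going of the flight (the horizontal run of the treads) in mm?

8025 mm

4238 / 169 = 25.08, so 26 risers are needed.
R = 4238 ÷ 26 = 163 mm.
T = 647 − 2·163 = 321 mm, which satisfies the 279 mm minimum.
Treads = 26 − 1 = 25; going = 25 × 321 = 8025 mm.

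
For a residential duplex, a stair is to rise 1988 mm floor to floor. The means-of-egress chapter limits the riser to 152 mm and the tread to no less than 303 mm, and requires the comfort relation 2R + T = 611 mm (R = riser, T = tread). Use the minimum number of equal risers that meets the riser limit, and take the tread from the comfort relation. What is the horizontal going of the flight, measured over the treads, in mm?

At most 152 each: 1988/152 = 13.08, giving 14 risers.
Each riser is 1988/14 = 142 mm (≤ 152 mm).
T = 611 − 2·142 = 327 mm, which satisfies the 303 mm minimum.
Going = (14 − 1) × 327 = 4251 mm.

4251 mm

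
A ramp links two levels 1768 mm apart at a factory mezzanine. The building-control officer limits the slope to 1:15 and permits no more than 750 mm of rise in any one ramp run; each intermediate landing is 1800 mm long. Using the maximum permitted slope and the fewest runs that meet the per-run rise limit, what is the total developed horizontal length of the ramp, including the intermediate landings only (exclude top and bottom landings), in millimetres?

⌈1768/750⌉ = 3 ramp runs. That means 2 intermediate landings.
Ramp run (horizontal) at 1:15: 1768 × 15 = 26520 mm.
2 intermediate landings contribute 2 × 1800 = 3600 mm.
Developed length = 26520 + 3600 = 30120 mm.

30120 mm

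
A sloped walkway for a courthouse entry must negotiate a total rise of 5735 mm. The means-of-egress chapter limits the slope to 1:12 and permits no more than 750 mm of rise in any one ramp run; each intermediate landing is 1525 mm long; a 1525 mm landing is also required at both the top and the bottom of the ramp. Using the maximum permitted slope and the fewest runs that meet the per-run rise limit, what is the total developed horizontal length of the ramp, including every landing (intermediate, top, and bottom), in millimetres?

At most 750 each: 5735/750 = 7.65, giving 8 ramp runs. That means 7 intermediate landings.
Horizontal run for 5735 mm of rise at 1:12 is 5735 × 12 = 68820 mm.
7 intermediate landings contribute 7 × 1525 = 10675 mm.
Top and bottom landings: 2 × 1525 = 3050 mm.
Total = 68820 + 10675 + 3050 = 82545 mm.

82545 mm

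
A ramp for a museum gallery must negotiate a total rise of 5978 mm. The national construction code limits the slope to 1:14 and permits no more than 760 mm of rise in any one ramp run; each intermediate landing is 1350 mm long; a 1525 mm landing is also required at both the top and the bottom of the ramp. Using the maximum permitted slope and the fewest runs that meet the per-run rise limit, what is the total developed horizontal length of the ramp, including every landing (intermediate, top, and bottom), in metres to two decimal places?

96.19 m

At most 760 each: 5978/760 = 7.87, giving 8 ramp runs. That means 7 intermediate landings.
Ramp run (horizontal) at 1:14: 5978 × 14 = 83692 mm.
Intermediate landings: 7 × 1350 = 9450 mm.
Top and bottom landings: 2 × 1525 = 3050 mm.
Total = 83692 + 9450 + 3050 = 96192 mm.
= 96.19 m.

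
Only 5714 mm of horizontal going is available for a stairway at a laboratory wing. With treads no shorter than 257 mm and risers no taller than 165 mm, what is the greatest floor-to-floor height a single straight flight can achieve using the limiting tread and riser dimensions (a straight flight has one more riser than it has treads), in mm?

3795 mm

5714 / 257 = 22.23, so 22 treads fit.
Risers = treads + 1 = 23.
Maximum height = 23 × 165 = 3795 mm.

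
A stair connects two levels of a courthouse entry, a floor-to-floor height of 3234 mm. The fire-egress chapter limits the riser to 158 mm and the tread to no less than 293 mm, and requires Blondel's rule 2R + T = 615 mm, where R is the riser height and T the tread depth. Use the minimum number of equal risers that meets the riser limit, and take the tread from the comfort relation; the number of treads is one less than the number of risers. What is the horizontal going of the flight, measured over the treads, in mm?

6140 mm

3234 / 158 = 20.47, so 21 risers are needed.
Each riser is 3234/21 = 154 mm (≤ 158 mm).
From 2R + T = 615: T = 615 − 308 = 307 mm.
Going = (21 − 1) × 307 = 6140 mm.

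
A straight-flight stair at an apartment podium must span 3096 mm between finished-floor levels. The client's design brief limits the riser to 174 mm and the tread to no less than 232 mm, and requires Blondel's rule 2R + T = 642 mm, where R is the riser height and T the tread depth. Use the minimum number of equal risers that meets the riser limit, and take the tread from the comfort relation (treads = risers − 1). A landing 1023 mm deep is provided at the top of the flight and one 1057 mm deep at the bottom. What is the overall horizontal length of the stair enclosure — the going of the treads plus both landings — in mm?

3096 / 174 = 17.79, so 18 risers are needed.
R = 3096 ÷ 18 = 172 mm.
From 2R + T = 642: T = 642 − 344 = 298 mm.
Going = (18 − 1) × 298 = 5066 mm.
Enclosure = 5066 + 1023 + 1057 = 7146 mm.

7146 mm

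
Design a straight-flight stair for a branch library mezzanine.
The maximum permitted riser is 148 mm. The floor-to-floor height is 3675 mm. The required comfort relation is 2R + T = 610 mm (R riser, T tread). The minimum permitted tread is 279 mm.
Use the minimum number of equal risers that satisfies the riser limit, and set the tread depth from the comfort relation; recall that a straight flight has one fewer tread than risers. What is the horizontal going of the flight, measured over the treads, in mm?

3675 / 148 = 24.831 → round up to 25 risers.
R = 3675 ÷ 25 = 147 mm.
Tread T = 610 − 2 × 147 = 316 mm (≥ 279 mm).
Going = (25 − 1) × 316 = 7584 mm.

7584 mm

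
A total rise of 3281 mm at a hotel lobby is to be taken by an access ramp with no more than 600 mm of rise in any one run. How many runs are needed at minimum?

⌈3281/600⌉ = 6 ramp runs.

6 runs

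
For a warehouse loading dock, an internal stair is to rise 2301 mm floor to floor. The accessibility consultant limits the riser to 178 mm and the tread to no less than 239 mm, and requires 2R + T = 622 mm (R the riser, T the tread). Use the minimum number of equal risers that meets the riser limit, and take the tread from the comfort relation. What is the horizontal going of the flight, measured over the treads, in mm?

2301 / 178 = 12.927 → round up to 13 risers.
R = 2301 ÷ 13 = 177 mm.
T = 622 − 2·177 = 268 mm, which satisfies the 239 mm minimum.
Going = (13 − 1) × 268 = 3216 mm.

3216 mm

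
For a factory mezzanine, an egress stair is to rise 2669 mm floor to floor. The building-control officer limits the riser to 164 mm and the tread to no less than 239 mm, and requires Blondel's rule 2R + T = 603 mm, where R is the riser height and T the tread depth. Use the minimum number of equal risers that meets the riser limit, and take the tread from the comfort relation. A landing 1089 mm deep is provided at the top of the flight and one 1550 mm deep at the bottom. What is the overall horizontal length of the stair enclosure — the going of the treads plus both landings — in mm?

⌈2669/164⌉ = 17 risers.
R = 2669 ÷ 17 = 157 mm.
Tread T = 603 − 2 × 157 = 289 mm (≥ 239 mm).
Going = (17 − 1) × 289 = 4624 mm.
Enclosure = 4624 + 1089 + 1550 = 7263 mm.

7263 mm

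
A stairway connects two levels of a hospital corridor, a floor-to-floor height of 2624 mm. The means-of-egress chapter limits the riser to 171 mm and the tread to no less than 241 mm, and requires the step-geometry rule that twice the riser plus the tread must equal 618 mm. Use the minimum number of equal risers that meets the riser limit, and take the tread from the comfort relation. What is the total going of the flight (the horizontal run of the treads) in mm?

⌈2624/171⌉ = 16 risers.
R = 2624 ÷ 16 = 164 mm.
Tread T = 618 − 2 × 164 = 290 mm (≥ 241 mm).
Treads = 16 − 1 = 15; going = 15 × 290 = 4350 mm.

4350 mm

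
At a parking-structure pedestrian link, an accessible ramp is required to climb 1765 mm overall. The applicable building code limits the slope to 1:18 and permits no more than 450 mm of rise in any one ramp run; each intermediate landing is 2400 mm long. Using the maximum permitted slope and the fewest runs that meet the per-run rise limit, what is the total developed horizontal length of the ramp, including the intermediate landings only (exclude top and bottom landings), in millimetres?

1765 / 450 = 3.922 → round up to 4 ramp runs. That means 3 intermediate landings.
Horizontal run for 1765 mm of rise at 1:18 is 1765 × 18 = 31770 mm.
Intermediate landings: 3 × 2400 = 7200 mm.
Total developed length = 31770 + 7200 = 38970 mm.

38970 mm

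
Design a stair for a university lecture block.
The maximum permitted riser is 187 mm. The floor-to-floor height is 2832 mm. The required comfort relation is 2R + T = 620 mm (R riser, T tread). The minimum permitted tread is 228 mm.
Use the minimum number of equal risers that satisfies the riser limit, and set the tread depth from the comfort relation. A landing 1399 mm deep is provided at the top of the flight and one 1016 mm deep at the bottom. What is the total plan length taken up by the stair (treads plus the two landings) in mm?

6405 mm

2832 / 187 = 15.14, so 16 risers are needed.
Riser R = 2832 / 16 = 177 mm, within the 187 mm limit.
From 2R + T = 620: T = 620 − 354 = 266 mm.
Treads = 16 − 1 = 15; going = 15 × 266 = 3990 mm.
Add landings: 3990 + 1399 + 1016 = 6405 mm.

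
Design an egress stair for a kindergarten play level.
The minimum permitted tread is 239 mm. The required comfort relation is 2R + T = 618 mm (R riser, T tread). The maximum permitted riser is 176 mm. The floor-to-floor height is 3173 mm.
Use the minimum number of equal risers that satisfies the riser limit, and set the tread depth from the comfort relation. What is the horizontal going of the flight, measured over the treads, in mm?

3173 / 176 = 18.03, so 19 risers are needed.
Riser R = 3173 / 19 = 167 mm, within the 176 mm limit.
T = 618 − 2·167 = 284 mm, which satisfies the 239 mm minimum.
19 risers give 18 treads; going = 18 × 284 = 5112 mm.

5112 mm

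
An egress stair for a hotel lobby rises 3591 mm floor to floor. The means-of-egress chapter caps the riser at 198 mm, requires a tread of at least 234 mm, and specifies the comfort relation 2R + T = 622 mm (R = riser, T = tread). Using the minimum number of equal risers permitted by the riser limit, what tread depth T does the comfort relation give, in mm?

3591 / 198 = 18.136 → round up to 19 risers.
Each riser is 3591/19 = 189 mm (≤ 198 mm).
Tread T = 622 − 2 × 189 = 244 mm (≥ 234 mm).

244 mm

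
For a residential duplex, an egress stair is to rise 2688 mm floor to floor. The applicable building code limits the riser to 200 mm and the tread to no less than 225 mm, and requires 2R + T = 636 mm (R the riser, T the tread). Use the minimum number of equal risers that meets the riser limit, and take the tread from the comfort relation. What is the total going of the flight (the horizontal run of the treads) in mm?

3276 mm

At most 200 each: 2688/200 = 13.44, giving 14 risers.
Riser R = 2688 / 14 = 192 mm, within the 200 mm limit.
Tread T = 636 − 2 × 192 = 252 mm (≥ 225 mm).
Treads = 14 − 1 = 13; going = 13 × 252 = 3276 mm.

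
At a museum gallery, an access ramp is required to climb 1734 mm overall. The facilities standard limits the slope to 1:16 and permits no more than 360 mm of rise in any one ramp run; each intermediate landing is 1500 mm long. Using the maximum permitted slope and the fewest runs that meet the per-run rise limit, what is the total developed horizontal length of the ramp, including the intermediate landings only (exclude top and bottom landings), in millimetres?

33744 mm

1734 / 360 = 4.817 → round up to 5 ramp runs. That means 4 intermediate landings.
Horizontal run for 1734 mm of rise at 1:16 is 1734 × 16 = 27744 mm.
4 intermediate landings contribute 4 × 1500 = 6000 mm.
Total developed length = 27744 + 6000 = 33744 mm.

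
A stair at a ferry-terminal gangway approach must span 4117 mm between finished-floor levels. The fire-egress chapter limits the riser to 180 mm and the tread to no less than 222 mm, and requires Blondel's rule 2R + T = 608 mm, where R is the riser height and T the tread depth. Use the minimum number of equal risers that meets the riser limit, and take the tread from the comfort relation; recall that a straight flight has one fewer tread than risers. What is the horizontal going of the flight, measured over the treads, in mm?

5500 mm

4117 / 180 = 22.87, so 23 risers are needed.
Riser R = 4117 / 23 = 179 mm, within the 180 mm limit.
From 2R + T = 608: T = 608 − 358 = 250 mm.
23 risers give 22 treads; going = 22 × 250 = 5500 mm.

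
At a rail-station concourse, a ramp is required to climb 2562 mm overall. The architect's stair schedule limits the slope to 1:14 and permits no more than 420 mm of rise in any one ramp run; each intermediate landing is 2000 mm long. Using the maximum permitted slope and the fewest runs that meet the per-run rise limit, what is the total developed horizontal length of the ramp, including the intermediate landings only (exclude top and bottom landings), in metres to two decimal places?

2562 / 420 = 6.100 → round up to 7 ramp runs. That means 6 intermediate landings.
Ramp run (horizontal) at 1:14: 2562 × 14 = 35868 mm.
Intermediate landings: 6 × 2000 = 12000 mm.
Total developed length = 35868 + 12000 = 47868 mm.
= 47.87 m.

47.87 m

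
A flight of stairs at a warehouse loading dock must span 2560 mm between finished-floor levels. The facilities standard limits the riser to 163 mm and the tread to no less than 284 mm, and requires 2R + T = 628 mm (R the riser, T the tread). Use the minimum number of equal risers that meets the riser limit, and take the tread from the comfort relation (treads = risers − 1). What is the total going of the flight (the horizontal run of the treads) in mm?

2560 / 163 = 15.706 → round up to 16 risers.
R = 2560 ÷ 16 = 160 mm.
From 2R + T = 628: T = 628 − 320 = 308 mm.
Going = (16 − 1) × 308 = 4620 mm.

4620 mm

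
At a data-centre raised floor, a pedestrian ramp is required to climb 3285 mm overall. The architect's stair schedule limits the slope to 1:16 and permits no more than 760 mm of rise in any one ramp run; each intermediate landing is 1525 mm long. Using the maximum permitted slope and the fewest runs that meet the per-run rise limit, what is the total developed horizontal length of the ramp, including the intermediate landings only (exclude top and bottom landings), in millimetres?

58660 mm

3285 / 760 = 4.32, so 5 ramp runs are needed. That means 4 intermediate landings.
Ramp run (horizontal) at 1:16: 3285 × 16 = 52560 mm.
Intermediate landings: 4 × 1525 = 6100 mm.
Total developed length = 52560 + 6100 = 58660 mm.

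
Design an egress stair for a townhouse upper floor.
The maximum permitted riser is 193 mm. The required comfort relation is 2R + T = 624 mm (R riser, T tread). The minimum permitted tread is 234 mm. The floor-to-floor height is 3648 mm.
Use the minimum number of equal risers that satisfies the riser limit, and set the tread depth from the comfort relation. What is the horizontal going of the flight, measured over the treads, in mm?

3648 / 193 = 18.902 → round up to 19 risers.
Each riser is 3648/19 = 192 mm (≤ 193 mm).
From 2R + T = 624: T = 624 − 384 = 240 mm.
19 risers give 18 treads; going = 18 × 240 = 4320 mm.

4320 mm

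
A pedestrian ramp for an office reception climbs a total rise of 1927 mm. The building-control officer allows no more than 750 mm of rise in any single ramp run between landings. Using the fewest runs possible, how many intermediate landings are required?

1927 / 750 = 2.57, so 3 ramp runs are needed.
3 runs are separated by 2 intermediate landings.

2 intermediate landings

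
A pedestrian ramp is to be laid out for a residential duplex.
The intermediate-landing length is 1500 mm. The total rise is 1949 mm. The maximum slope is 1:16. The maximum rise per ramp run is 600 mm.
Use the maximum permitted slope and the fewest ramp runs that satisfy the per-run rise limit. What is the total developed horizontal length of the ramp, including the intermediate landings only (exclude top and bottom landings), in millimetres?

⌈1949/600⌉ = 4 ramp runs. That means 3 intermediate landings.
Horizontal run for 1949 mm of rise at 1:16 is 1949 × 16 = 31184 mm.
Intermediate landings: 3 × 1500 = 4500 mm.
Total developed length = 31184 + 4500 = 35684 mm.

35684 mm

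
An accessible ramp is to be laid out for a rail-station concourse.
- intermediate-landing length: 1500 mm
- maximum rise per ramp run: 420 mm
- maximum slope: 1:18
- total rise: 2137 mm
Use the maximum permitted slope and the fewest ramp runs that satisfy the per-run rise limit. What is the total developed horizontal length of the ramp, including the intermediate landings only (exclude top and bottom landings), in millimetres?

⌈2137/420⌉ = 6 ramp runs. That means 5 intermediate landings.
Horizontal run for 2137 mm of rise at 1:18 is 2137 × 18 = 38466 mm.
5 intermediate landings contribute 5 × 1500 = 7500 mm.
Total developed length = 38466 + 7500 = 45966 mm.

45966 mm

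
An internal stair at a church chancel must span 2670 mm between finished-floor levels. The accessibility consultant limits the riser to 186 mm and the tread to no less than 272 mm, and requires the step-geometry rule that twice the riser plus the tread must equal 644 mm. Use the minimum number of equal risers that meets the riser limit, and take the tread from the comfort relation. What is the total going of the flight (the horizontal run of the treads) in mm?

4032 mm

2670 / 186 = 14.35, so 15 risers are needed.
Each riser is 2670/15 = 178 mm (≤ 186 mm).
T = 644 − 2·178 = 288 mm, which satisfies the 272 mm minimum.
Going = (15 − 1) × 288 = 4032 mm.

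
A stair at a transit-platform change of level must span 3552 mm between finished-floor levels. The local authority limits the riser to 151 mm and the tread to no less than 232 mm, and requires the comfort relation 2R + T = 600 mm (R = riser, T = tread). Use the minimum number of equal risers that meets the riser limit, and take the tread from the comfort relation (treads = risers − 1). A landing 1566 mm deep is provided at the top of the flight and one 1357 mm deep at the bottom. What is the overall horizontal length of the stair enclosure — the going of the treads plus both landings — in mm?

9915 mm

At most 151 each: 3552/151 = 23.52, giving 24 risers.
R = 3552 ÷ 24 = 148 mm.
T = 600 − 2·148 = 304 mm, which satisfies the 232 mm minimum.
Going = (24 − 1) × 304 = 6992 mm.
Add landings: 6992 + 1566 + 1357 = 9915 mm.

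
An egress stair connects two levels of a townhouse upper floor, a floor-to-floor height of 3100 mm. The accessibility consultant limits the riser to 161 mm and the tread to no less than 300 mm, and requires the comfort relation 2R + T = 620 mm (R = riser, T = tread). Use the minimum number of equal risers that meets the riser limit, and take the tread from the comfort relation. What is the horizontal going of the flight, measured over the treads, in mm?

5890 mm

3100 / 161 = 19.255 → round up to 20 risers.
Riser R = 3100 / 20 = 155 mm, within the 161 mm limit.
T = 620 − 2·155 = 310 mm, which satisfies the 300 mm minimum.
Treads = 20 − 1 = 19; going = 19 × 310 = 5890 mm.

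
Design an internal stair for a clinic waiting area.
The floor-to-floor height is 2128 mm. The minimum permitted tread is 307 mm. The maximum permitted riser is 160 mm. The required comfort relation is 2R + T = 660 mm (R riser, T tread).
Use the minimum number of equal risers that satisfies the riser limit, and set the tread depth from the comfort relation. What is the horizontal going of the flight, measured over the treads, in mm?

2128 / 160 = 13.300 → round up to 14 risers.
Each riser is 2128/14 = 152 mm (≤ 160 mm).
From 2R + T = 660: T = 660 − 304 = 356 mm.
Treads = 14 − 1 = 13; going = 13 × 356 = 4628 mm.

4628 mm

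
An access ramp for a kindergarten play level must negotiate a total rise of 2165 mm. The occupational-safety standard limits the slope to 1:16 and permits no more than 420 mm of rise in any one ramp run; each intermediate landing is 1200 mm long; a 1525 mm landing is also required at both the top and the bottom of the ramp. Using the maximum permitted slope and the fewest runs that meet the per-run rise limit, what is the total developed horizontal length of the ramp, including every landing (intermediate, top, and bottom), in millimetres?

43690 mm

⌈2165/420⌉ = 6 ramp runs. That means 5 intermediate landings.
Ramp run (horizontal) at 1:16: 2165 × 16 = 34640 mm.
5 intermediate landings contribute 5 × 1200 = 6000 mm.
Top and bottom landings: 2 × 1525 = 3050 mm.
Total = 34640 + 6000 + 3050 = 43690 mm.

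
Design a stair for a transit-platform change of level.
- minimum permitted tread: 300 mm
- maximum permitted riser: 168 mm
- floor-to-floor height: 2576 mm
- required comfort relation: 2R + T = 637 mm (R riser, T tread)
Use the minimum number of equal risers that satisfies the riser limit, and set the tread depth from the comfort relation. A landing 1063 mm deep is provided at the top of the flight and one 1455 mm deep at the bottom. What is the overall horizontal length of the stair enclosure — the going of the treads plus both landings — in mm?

7243 mm

2576 / 168 = 15.333 → round up to 16 risers.
Each riser is 2576/16 = 161 mm (≤ 168 mm).
Tread T = 637 − 2 × 161 = 315 mm (≥ 300 mm).
Going = (16 − 1) × 315 = 4725 mm.
Enclosure = 4725 + 1063 + 1455 = 7243 mm.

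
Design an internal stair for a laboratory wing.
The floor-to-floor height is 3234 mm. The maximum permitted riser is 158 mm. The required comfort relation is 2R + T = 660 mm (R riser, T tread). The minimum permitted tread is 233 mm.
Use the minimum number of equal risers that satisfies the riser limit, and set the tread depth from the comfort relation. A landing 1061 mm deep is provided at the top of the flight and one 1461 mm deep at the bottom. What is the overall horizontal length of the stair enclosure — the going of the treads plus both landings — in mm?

9562 mm

3234 / 158 = 20.468 → round up to 21 risers.
Riser R = 3234 / 21 = 154 mm, within the 158 mm limit.
From 2R + T = 660: T = 660 − 308 = 352 mm.
21 risers give 20 treads; going = 20 × 352 = 7040 mm.
Enclosure = 7040 + 1061 + 1461 = 9562 mm.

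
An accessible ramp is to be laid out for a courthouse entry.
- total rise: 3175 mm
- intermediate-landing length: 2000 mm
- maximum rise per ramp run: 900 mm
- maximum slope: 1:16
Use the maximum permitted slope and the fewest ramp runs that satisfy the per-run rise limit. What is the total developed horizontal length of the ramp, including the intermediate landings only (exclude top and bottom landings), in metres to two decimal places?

At most 900 each: 3175/900 = 3.53, giving 4 ramp runs. That means 3 intermediate landings.
Horizontal run for 3175 mm of rise at 1:16 is 3175 × 16 = 50800 mm.
Intermediate landings: 3 × 2000 = 6000 mm.
Total developed length = 50800 + 6000 = 56800 mm.
= 56.80 m.

56.80 m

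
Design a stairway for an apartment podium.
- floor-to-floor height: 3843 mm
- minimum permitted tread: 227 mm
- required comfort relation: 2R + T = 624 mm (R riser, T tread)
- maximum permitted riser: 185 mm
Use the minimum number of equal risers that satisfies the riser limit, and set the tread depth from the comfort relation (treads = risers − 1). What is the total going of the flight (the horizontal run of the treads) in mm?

5160 mm

⌈3843/185⌉ = 21 risers.
Each riser is 3843/21 = 183 mm (≤ 185 mm).
From 2R + T = 624: T = 624 − 366 = 258 mm.
Going = (21 − 1) × 258 = 5160 mm.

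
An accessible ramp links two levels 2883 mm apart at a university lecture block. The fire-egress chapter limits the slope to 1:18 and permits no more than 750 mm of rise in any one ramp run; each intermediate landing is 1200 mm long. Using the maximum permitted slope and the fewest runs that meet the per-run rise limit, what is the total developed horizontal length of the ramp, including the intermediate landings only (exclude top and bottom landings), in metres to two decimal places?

55.49 m

At most 750 each: 2883/750 = 3.84, giving 4 ramp runs. That means 3 intermediate landings.
Ramp run (horizontal) at 1:18: 2883 × 18 = 51894 mm.
3 intermediate landings contribute 3 × 1200 = 3600 mm.
Developed length = 51894 + 3600 = 55494 mm.
= 55.49 m.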